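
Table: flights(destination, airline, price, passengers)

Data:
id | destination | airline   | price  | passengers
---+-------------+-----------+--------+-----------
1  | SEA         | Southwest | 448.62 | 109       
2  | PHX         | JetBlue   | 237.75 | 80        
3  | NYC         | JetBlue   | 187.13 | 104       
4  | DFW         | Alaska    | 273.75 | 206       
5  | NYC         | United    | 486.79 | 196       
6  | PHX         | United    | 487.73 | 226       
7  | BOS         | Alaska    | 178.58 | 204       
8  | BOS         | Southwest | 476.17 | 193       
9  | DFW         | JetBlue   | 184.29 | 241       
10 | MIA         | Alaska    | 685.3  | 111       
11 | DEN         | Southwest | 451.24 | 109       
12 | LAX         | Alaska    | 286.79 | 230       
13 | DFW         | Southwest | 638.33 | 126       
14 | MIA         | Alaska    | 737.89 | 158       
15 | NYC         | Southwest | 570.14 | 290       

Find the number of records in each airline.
SELECT airline, COUNT(*) as count
FROM flights
GROUP BY airline

Result:
  Alaska: 5
  JetBlue: 3
  Southwest: 5
  United: 2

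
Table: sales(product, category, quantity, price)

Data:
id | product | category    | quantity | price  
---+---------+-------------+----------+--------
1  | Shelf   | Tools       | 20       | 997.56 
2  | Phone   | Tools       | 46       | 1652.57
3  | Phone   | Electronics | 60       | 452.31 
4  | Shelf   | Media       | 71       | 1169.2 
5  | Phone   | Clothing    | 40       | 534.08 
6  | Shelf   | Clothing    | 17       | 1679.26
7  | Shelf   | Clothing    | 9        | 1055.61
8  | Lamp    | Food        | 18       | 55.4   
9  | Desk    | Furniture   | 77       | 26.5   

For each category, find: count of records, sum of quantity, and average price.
SELECT category,
       COUNT(*) as cnt,
       SUM(quantity) as total_quantity,
       AVG(price) as avg_price
FROM sales
GROUP BY category

Result:
  Clothing: 3 records, 66 total quantity, 1089.65 avg price
  Electronics: 1 records, 60 total quantity, 452.31 avg price
  Food: 1 records, 18 total quantity, 55.40 avg price
  Furniture: 1 records, 77 total quantity, 26.50 avg price
  Media: 1 records, 71 total quantity, 1169.20 avg price
  Tools: 2 records, 66 total quantity, 1325.07 avg price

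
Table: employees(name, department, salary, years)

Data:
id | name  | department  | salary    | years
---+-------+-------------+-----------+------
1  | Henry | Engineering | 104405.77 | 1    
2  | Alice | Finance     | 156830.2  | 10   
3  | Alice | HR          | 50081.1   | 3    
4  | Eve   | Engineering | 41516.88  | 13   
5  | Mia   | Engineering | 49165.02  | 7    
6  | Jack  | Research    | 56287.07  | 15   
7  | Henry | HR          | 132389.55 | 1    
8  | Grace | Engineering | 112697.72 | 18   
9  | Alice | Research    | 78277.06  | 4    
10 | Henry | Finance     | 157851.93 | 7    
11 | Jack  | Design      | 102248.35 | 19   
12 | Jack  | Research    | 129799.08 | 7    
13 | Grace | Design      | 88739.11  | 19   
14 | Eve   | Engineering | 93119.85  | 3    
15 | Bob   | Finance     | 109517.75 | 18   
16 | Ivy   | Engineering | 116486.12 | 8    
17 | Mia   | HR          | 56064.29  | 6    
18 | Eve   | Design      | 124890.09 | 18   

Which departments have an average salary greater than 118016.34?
SELECT department, AVG(salary)
FROM employees
GROUP BY department
HAVING AVG(salary) > 118016.34

Result:
  Finance: avg=141399.96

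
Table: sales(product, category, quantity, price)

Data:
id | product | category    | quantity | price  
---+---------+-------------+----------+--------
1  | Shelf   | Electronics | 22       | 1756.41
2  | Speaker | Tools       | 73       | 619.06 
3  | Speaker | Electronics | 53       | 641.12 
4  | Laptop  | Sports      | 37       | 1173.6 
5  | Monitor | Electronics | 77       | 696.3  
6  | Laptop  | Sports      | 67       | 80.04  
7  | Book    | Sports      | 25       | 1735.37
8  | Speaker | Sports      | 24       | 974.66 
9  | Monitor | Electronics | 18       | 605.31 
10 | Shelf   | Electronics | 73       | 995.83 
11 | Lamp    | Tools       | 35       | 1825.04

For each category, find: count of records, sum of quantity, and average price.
SELECT category,
       COUNT(*) as cnt,
       SUM(quantity) as total_quantity,
       AVG(price) as avg_price
FROM sales
GROUP BY category

Result:
  Electronics: 5 records, 243 total quantity, 938.99 avg price
  Sports: 4 records, 153 total quantity, 990.92 avg price
  Tools: 2 records, 108 total quantity, 1222.05 avg price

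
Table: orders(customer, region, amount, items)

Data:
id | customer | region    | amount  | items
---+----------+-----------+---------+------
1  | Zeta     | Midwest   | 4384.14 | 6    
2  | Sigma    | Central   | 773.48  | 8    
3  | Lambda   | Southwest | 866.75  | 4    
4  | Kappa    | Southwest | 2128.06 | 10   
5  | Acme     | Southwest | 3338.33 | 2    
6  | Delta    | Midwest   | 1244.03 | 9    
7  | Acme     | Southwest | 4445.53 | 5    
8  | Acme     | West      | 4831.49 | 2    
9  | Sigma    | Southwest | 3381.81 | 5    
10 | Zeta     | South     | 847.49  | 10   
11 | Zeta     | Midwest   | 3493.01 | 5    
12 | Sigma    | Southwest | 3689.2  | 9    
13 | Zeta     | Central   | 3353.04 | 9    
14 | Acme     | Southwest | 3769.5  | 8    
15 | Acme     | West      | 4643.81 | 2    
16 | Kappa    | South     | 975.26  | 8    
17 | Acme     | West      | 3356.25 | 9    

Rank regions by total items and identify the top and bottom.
SELECT region, SUM(items)
FROM orders
GROUP BY region
ORDER BY SUM(items)

All groups:
  West: 13
  Central: 17
  South: 18
  Midwest: 20
  Southwest: 43

Highest: Southwest (43)
Lowest: West (13)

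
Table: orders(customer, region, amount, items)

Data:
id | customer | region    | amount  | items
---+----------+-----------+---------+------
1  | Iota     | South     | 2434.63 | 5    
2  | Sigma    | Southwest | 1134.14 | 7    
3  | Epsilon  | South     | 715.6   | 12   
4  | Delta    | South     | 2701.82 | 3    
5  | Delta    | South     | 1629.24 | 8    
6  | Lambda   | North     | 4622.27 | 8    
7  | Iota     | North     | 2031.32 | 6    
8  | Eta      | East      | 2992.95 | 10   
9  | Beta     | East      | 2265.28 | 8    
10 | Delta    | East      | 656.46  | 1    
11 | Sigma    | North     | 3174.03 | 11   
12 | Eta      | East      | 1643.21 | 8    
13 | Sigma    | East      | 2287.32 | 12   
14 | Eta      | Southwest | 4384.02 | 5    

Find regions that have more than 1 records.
SELECT region, COUNT(*) as cnt
FROM orders
GROUP BY region
HAVING COUNT(*) > 1

Result:
  East: 5
  North: 3
  South: 4
  Southwest: 2

Note: HAVING filters groups after aggregation, WHERE filters rows before.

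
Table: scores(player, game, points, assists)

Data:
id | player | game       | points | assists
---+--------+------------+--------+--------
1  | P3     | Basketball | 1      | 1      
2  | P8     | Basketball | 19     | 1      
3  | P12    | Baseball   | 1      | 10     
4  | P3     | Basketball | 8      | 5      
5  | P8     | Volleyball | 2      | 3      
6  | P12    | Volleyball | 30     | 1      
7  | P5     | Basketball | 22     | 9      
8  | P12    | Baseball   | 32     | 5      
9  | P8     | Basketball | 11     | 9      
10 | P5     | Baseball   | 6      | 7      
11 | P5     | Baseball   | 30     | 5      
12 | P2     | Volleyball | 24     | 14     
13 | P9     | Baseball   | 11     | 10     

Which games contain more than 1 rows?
SELECT game, COUNT(*) as cnt
FROM scores
GROUP BY game
HAVING COUNT(*) > 1

Result:
  Baseball: 5
  Basketball: 5
  Volleyball: 3

Note: HAVING filters groups after aggregation, WHERE filters rows before.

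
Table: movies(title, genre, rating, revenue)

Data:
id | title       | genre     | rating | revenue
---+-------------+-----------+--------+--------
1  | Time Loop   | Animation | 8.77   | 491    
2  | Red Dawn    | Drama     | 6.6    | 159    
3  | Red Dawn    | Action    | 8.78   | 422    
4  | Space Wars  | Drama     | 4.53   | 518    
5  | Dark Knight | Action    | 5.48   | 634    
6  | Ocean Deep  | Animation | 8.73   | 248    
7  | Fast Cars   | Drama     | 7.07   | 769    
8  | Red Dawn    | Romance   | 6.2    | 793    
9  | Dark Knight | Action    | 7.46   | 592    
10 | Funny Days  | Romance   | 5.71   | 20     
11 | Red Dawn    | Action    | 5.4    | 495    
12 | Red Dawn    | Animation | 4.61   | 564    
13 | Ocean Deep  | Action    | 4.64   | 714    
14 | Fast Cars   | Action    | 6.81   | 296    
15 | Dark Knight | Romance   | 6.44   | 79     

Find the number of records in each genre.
SELECT genre, COUNT(*) as count
FROM movies
GROUP BY genre

Result:
  Action: 6
  Animation: 3
  Drama: 3
  Romance: 3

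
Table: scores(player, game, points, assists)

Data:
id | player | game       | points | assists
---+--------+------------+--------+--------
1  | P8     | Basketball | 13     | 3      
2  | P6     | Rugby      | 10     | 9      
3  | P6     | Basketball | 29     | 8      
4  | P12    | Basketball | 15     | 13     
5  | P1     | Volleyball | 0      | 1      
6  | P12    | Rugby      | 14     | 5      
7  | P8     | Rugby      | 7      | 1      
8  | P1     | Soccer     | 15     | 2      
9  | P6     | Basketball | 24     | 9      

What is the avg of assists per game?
SELECT game, AVG(assists) as result
FROM scores
GROUP BY game

Result:
  Basketball: 8.25
  Rugby: 5.00
  Soccer: 2.00
  Volleyball: 1.00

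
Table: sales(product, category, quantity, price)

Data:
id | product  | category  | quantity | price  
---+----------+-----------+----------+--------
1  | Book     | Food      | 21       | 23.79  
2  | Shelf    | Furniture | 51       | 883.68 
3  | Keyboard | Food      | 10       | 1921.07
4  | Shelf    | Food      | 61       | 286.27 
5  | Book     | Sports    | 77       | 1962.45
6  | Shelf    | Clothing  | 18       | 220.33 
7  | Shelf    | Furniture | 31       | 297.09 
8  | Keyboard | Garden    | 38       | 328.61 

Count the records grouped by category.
SELECT category, COUNT(*) as count
FROM sales
GROUP BY category

Result:
  Clothing: 1
  Food: 3
  Furniture: 2
  Garden: 1
  Sports: 1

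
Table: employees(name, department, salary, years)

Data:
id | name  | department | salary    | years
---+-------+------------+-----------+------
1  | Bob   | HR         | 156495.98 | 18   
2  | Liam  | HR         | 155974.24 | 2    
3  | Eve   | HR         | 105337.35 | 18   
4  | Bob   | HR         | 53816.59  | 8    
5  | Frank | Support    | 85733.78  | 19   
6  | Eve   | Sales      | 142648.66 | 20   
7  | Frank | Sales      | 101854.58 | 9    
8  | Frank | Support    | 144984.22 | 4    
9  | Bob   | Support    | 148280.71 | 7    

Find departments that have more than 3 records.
SELECT department, COUNT(*) as cnt
FROM employees
GROUP BY department
HAVING COUNT(*) > 3

Result:
  HR: 4

Note: HAVING filters groups after aggregation, WHERE filters rows before.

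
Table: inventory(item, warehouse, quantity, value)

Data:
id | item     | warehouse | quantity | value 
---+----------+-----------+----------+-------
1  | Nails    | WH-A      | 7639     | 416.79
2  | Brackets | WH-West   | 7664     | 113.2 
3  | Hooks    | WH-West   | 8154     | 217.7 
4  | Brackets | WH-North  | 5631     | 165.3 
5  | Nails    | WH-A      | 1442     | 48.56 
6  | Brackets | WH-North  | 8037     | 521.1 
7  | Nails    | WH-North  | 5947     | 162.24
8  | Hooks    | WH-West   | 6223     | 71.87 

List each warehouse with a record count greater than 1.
SELECT warehouse, COUNT(*) as cnt
FROM inventory
GROUP BY warehouse
HAVING COUNT(*) > 1

Result:
  WH-A: 2
  WH-North: 3
  WH-West: 3

Note: HAVING filters groups after aggregation, WHERE filters rows before.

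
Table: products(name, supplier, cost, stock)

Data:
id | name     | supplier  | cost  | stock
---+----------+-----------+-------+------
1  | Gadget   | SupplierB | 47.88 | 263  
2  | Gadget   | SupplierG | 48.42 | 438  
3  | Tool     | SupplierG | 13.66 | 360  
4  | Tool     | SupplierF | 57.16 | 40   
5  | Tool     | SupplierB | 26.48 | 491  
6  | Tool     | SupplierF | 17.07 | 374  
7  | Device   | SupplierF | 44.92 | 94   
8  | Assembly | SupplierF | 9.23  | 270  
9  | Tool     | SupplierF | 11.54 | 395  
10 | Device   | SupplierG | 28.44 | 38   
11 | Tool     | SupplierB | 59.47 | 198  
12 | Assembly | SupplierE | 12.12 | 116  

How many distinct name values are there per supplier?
SELECT supplier, COUNT(DISTINCT name)
FROM products
GROUP BY supplier

Result:
  SupplierB: 2 distinct
  SupplierE: 1 distinct
  SupplierF: 3 distinct
  SupplierG: 3 distinct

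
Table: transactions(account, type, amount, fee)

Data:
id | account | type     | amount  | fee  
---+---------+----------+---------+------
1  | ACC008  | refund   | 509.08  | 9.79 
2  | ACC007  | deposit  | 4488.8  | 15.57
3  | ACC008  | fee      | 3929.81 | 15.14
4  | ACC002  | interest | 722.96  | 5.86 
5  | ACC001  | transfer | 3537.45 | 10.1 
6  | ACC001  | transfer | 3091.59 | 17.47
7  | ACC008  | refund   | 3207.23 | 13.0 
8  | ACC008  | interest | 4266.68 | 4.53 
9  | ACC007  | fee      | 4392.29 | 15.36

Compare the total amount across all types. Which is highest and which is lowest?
SELECT type, SUM(amount)
FROM transactions
GROUP BY type
ORDER BY SUM(amount)

All groups:
  refund: 3716.31
  deposit: 4488.80
  interest: 4989.64
  transfer: 6629.04
  fee: 8322.10

Highest: fee (8322.10)
Lowest: refund (3716.31)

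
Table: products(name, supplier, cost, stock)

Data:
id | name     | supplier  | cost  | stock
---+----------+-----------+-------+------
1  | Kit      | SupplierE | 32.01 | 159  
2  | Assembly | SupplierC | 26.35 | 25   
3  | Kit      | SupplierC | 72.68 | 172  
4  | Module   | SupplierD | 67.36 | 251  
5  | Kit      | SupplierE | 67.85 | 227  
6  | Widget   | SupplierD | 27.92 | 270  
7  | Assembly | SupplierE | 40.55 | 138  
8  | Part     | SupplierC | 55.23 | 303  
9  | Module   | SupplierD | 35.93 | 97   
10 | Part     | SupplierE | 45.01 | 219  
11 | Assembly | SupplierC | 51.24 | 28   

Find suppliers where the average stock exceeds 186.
SELECT supplier, AVG(stock)
FROM products
GROUP BY supplier
HAVING AVG(stock) > 186

Result:
  SupplierD: avg=206.00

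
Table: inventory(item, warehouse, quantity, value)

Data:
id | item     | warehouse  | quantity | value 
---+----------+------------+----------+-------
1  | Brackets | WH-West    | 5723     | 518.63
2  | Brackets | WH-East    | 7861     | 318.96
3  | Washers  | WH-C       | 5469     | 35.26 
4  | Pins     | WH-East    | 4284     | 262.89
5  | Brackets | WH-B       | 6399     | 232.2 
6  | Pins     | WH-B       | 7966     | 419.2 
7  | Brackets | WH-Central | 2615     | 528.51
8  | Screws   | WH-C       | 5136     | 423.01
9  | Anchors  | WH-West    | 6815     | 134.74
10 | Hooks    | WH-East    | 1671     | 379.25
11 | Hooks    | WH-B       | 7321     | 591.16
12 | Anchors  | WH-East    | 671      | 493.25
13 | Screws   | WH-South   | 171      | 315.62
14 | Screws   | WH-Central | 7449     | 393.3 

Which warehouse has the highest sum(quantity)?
SELECT warehouse, SUM(quantity) as val
FROM inventory
GROUP BY warehouse
ORDER BY val DESC
LIMIT 1

Result: WH-B with sum(quantity) = 21686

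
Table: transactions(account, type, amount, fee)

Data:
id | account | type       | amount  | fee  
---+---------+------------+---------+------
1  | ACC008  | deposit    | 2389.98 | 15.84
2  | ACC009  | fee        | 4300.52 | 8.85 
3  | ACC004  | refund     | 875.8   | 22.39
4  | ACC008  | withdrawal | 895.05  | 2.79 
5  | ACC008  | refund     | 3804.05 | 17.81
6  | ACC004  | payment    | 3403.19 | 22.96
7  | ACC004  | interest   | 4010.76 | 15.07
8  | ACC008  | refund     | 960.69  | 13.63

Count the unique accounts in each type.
SELECT type, COUNT(DISTINCT account)
FROM transactions
GROUP BY type

Result:
  deposit: 1 distinct
  fee: 1 distinct
  interest: 1 distinct
  payment: 1 distinct
  refund: 2 distinct
  withdrawal: 1 distinct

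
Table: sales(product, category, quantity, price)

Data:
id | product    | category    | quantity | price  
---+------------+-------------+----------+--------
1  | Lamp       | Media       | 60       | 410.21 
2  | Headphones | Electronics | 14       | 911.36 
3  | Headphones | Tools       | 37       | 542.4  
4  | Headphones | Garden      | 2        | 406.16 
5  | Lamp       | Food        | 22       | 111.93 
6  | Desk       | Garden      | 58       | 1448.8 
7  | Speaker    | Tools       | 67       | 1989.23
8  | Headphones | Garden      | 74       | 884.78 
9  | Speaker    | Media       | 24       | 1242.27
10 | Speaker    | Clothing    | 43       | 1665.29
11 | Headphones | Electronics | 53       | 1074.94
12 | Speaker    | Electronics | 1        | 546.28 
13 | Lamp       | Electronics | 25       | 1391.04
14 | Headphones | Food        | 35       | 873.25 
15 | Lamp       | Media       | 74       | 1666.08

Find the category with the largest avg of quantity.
SELECT category, AVG(quantity) as val
FROM sales
GROUP BY category
ORDER BY val DESC
LIMIT 1

Result: Media with avg(quantity) = 52.67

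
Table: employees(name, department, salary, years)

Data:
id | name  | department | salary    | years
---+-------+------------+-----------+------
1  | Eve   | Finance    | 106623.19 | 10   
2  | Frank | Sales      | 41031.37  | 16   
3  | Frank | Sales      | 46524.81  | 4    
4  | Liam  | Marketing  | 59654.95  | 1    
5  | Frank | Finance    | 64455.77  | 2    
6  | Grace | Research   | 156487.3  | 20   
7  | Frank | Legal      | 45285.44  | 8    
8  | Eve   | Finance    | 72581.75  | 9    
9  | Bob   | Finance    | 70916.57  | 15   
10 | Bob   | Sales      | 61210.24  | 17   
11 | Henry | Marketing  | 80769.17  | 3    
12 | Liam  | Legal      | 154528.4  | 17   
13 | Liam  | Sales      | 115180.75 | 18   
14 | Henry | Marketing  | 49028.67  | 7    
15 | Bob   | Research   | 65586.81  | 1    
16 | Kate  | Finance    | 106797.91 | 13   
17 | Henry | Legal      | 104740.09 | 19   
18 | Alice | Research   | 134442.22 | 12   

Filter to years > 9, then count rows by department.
SELECT department, COUNT(*)
FROM employees
WHERE years > 9
GROUP BY department

Note: WHERE filters rows before grouping.

Result:
  Finance: 3
  Legal: 2
  Research: 2
  Sales: 3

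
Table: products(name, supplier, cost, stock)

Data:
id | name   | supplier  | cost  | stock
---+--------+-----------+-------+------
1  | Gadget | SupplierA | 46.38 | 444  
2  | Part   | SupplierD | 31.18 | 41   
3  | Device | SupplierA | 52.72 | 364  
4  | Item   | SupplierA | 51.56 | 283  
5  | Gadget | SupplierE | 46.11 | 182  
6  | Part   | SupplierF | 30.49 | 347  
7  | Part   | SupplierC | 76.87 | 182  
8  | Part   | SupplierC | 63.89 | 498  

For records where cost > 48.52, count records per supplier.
SELECT supplier, COUNT(*)
FROM products
WHERE cost > 48.52
GROUP BY supplier

Note: WHERE filters rows before grouping.

Result:
  SupplierA: 2
  SupplierC: 2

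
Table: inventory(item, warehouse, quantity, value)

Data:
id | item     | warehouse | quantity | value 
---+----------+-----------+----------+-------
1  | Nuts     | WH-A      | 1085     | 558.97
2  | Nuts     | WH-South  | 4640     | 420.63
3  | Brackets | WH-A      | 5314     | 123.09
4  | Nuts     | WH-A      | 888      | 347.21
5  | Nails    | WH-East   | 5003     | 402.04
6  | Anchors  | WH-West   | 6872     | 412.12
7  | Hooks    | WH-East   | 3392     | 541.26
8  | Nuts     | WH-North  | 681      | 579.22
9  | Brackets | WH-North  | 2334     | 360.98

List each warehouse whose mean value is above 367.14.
SELECT warehouse, AVG(value)
FROM inventory
GROUP BY warehouse
HAVING AVG(value) > 367.14

Result:
  WH-East: avg=471.65
  WH-North: avg=470.10
  WH-South: avg=420.63
  WH-West: avg=412.12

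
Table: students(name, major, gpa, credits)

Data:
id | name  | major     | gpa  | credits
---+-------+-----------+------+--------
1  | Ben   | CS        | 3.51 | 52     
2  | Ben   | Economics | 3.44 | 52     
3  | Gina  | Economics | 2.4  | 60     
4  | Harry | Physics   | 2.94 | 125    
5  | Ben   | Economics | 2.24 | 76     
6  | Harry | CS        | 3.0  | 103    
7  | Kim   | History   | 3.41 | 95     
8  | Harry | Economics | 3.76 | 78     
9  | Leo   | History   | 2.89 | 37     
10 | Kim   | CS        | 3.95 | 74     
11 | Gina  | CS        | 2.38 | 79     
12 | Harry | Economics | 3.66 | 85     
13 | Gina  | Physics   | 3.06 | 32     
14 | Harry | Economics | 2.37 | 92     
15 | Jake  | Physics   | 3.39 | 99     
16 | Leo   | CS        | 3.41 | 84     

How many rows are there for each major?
SELECT major, COUNT(*) as count
FROM students
GROUP BY major

Result:
  CS: 5
  Economics: 6
  History: 2
  Physics: 3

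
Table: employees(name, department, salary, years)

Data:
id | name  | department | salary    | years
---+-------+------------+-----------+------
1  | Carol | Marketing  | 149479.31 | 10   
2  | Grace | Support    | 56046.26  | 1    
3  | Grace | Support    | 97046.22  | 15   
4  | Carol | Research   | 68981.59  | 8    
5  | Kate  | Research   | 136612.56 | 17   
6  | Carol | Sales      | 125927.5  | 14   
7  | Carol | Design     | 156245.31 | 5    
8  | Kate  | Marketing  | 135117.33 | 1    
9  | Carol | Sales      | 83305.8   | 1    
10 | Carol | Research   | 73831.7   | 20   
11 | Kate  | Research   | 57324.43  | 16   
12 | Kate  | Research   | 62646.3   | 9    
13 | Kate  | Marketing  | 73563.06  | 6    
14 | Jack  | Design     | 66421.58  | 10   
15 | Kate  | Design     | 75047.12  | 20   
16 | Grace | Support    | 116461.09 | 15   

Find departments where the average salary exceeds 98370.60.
SELECT department, AVG(salary)
FROM employees
GROUP BY department
HAVING AVG(salary) > 98370.60

Result:
  Design: avg=99238.00
  Marketing: avg=119386.57
  Sales: avg=104616.65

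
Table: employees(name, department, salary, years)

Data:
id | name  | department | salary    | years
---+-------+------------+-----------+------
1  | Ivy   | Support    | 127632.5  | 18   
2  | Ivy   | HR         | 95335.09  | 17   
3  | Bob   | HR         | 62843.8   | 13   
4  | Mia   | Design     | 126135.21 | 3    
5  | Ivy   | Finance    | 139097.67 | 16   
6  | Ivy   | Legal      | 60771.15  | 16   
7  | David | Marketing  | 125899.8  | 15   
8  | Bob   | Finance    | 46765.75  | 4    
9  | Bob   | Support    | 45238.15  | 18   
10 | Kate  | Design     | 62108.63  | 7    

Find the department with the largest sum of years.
SELECT department, SUM(years) as val
FROM employees
GROUP BY department
ORDER BY val DESC
LIMIT 1

Result: Support with sum(years) = 36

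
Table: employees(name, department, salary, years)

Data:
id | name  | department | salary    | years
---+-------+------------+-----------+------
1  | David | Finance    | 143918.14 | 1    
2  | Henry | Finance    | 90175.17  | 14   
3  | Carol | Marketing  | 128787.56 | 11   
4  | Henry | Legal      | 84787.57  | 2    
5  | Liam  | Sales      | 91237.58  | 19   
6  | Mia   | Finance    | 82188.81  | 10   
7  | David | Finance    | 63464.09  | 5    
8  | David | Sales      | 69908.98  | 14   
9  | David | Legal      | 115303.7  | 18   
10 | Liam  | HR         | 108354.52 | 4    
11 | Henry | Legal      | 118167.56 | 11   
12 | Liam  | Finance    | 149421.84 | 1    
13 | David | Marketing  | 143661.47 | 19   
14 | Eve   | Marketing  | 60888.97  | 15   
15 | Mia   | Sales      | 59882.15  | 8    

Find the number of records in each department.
SELECT department, COUNT(*) as count
FROM employees
GROUP BY department

Result:
  Finance: 5
  HR: 1
  Legal: 3
  Marketing: 3
  Sales: 3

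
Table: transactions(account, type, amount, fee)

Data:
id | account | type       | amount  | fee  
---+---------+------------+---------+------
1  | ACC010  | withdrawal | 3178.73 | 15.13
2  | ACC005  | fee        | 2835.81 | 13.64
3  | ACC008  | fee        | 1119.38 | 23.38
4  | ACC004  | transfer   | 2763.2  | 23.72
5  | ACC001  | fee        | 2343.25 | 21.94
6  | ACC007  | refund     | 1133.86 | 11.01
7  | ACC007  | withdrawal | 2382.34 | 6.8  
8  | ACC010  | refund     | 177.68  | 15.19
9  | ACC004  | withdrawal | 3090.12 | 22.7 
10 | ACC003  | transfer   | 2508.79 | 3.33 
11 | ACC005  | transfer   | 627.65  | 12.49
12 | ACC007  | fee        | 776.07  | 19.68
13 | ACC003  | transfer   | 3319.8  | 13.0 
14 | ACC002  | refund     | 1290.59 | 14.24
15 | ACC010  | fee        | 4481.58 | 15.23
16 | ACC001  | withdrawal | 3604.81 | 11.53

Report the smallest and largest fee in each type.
SELECT type, MIN(fee), MAX(fee)
FROM transactions
GROUP BY type

Result:
  fee: min=13.64, max=23.38
  refund: min=11.01, max=15.19
  transfer: min=3.33, max=23.72
  withdrawal: min=6.80, max=22.70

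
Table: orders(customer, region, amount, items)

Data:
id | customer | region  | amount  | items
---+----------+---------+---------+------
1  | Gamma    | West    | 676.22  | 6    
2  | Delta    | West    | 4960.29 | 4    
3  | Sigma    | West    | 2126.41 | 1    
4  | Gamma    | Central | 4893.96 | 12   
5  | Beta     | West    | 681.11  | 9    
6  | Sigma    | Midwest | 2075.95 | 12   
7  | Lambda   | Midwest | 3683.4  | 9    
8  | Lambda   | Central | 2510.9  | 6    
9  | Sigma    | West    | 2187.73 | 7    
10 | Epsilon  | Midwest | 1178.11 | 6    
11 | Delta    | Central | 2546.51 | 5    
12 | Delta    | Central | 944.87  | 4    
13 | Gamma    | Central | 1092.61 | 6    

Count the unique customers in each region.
SELECT region, COUNT(DISTINCT customer)
FROM orders
GROUP BY region

Result:
  Central: 3 distinct
  Midwest: 3 distinct
  West: 4 distinct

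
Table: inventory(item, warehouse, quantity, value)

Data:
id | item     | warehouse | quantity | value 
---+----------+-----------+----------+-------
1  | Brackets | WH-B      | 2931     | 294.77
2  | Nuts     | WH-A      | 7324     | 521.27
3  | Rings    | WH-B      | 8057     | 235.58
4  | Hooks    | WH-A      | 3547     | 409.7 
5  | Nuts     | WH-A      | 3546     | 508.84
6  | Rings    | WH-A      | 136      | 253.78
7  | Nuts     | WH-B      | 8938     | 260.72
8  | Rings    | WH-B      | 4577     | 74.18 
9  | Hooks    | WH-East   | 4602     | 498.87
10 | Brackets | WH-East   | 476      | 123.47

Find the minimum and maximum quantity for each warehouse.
SELECT warehouse, MIN(quantity), MAX(quantity)
FROM inventory
GROUP BY warehouse

Result:
  WH-A: min=136, max=7324
  WH-B: min=2931, max=8938
  WH-East: min=476, max=4602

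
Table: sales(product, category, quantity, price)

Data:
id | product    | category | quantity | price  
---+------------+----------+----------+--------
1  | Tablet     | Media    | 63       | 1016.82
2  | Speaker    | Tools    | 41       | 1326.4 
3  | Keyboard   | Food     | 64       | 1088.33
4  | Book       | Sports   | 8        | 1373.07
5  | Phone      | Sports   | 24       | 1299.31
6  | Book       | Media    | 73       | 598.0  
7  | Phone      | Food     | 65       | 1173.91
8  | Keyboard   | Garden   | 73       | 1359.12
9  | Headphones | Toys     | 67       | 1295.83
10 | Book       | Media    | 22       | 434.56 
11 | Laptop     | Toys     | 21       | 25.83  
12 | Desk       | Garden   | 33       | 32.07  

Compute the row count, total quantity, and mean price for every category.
SELECT category,
       COUNT(*) as cnt,
       SUM(quantity) as total_quantity,
       AVG(price) as avg_price
FROM sales
GROUP BY category

Result:
  Food: 2 records, 129 total quantity, 1131.12 avg price
  Garden: 2 records, 106 total quantity, 695.60 avg price
  Media: 3 records, 158 total quantity, 683.13 avg price
  Sports: 2 records, 32 total quantity, 1336.19 avg price
  Tools: 1 records, 41 total quantity, 1326.40 avg price
  Toys: 2 records, 88 total quantity, 660.83 avg price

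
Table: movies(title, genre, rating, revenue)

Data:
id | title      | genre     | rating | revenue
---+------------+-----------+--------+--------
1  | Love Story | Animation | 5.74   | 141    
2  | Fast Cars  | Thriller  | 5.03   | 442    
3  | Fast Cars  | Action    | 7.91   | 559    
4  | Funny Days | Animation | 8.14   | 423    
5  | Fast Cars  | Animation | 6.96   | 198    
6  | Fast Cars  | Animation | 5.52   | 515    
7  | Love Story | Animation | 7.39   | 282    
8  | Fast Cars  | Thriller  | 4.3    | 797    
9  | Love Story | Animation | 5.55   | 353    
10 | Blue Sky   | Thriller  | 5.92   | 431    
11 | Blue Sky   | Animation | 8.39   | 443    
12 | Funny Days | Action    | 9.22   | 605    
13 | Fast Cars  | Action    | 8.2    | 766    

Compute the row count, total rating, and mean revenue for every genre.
SELECT genre,
       COUNT(*) as cnt,
       SUM(rating) as total_rating,
       AVG(revenue) as avg_revenue
FROM movies
GROUP BY genre

Result:
  Action: 3 records, 25.33 total rating, 643.33 avg revenue
  Animation: 7 records, 47.69 total rating, 336.43 avg revenue
  Thriller: 3 records, 15.25 total rating, 556.67 avg revenue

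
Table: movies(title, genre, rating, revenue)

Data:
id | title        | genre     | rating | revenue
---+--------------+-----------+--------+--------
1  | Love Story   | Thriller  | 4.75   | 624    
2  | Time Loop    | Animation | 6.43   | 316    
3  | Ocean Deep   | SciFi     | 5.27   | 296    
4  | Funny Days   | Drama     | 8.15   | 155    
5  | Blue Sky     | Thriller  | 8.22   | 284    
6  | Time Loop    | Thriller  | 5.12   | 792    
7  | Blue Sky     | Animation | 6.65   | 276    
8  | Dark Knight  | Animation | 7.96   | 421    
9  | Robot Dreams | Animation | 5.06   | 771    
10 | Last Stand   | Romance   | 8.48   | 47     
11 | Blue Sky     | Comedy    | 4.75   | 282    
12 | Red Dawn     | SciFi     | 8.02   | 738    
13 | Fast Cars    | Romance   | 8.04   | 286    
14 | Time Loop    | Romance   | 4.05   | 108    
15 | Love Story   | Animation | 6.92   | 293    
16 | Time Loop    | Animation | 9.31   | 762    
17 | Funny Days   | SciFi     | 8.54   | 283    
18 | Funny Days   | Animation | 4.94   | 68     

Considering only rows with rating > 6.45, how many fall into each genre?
SELECT genre, COUNT(*)
FROM movies
WHERE rating > 6.45
GROUP BY genre

Note: WHERE filters rows before grouping.

Result:
  Animation: 4
  Drama: 1
  Romance: 2
  SciFi: 2
  Thriller: 1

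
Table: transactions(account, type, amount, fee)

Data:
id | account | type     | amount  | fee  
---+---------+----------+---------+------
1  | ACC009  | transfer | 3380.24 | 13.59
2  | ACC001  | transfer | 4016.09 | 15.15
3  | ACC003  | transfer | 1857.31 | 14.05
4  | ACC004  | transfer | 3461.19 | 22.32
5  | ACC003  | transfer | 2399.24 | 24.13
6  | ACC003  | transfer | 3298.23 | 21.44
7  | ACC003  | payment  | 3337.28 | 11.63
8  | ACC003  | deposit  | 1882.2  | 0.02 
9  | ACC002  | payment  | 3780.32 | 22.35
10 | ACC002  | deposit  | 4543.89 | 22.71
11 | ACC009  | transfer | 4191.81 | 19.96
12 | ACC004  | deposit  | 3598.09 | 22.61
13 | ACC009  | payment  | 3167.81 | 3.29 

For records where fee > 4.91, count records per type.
SELECT type, COUNT(*)
FROM transactions
WHERE fee > 4.91
GROUP BY type

Note: WHERE filters rows before grouping.

Result:
  deposit: 2
  payment: 2
  transfer: 7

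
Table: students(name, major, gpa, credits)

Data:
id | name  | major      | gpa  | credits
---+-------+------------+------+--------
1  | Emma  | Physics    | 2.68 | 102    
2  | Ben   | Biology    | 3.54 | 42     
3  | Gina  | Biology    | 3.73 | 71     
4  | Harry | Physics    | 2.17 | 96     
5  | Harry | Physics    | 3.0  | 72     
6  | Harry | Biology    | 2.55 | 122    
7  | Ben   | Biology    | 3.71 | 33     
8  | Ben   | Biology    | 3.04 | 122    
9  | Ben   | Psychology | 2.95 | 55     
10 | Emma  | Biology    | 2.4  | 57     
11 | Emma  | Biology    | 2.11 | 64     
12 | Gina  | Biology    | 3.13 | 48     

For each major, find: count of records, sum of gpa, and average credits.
SELECT major,
       COUNT(*) as cnt,
       SUM(gpa) as total_gpa,
       AVG(credits) as avg_credits
FROM students
GROUP BY major

Result:
  Biology: 8 records, 24.21 total gpa, 69.88 avg credits
  Physics: 3 records, 7.85 total gpa, 90.00 avg credits
  Psychology: 1 records, 2.95 total gpa, 55.00 avg credits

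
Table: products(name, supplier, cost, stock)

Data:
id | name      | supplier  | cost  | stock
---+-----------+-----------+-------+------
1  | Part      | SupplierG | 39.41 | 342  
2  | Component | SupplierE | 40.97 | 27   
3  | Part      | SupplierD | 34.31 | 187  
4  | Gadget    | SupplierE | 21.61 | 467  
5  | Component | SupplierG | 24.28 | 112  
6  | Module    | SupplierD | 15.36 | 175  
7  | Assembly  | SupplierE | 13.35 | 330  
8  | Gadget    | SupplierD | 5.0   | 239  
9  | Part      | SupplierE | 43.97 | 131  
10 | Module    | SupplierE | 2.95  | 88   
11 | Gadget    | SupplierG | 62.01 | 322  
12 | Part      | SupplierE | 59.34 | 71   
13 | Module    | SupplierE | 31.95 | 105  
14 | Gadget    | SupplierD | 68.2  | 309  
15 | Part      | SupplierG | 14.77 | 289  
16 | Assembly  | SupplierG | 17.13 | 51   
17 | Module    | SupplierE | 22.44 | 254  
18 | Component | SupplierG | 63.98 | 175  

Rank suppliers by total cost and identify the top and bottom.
SELECT supplier, SUM(cost)
FROM products
GROUP BY supplier
ORDER BY SUM(cost)

All groups:
  SupplierD: 122.87
  SupplierG: 221.58
  SupplierE: 236.58

Highest: SupplierE (236.58)
Lowest: SupplierD (122.87)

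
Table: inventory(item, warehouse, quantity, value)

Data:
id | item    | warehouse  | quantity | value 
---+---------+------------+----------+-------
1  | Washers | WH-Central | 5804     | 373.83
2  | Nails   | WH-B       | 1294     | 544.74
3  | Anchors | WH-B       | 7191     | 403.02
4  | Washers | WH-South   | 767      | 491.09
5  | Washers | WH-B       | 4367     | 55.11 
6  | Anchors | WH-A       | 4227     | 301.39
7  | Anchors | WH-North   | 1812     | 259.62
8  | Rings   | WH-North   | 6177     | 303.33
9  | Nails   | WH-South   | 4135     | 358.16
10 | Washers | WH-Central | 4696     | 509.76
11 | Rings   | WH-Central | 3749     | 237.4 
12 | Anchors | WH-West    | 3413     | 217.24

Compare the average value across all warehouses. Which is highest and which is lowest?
SELECT warehouse, AVG(value)
FROM inventory
GROUP BY warehouse
ORDER BY AVG(value)

All groups:
  WH-West: 217.24
  WH-North: 281.48
  WH-A: 301.39
  WH-B: 334.29
  WH-Central: 373.66
  WH-South: 424.63

Highest: WH-South (424.63)
Lowest: WH-West (217.24)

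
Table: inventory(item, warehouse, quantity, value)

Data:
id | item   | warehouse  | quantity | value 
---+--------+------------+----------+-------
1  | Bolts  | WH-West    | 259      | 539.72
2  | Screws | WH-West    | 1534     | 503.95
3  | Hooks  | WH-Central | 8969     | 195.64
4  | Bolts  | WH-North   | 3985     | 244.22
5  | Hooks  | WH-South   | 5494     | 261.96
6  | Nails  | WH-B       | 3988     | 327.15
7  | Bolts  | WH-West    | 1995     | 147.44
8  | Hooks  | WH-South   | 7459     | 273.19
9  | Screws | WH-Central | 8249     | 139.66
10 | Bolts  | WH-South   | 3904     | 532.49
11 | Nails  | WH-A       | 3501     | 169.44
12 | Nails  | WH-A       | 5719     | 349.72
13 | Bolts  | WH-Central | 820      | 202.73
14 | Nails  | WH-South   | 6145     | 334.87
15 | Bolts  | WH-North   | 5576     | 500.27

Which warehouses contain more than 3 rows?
SELECT warehouse, COUNT(*) as cnt
FROM inventory
GROUP BY warehouse
HAVING COUNT(*) > 3

Result:
  WH-South: 4

Note: HAVING filters groups after aggregation, WHERE filters rows before.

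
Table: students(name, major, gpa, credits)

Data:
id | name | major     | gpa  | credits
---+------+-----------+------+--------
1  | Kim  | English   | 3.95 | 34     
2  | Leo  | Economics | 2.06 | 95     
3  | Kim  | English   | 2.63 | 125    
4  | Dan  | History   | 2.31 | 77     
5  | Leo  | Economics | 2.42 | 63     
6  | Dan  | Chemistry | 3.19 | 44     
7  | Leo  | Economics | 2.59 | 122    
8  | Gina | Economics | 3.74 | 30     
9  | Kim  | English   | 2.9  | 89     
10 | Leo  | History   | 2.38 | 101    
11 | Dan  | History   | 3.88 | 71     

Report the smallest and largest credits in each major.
SELECT major, MIN(credits), MAX(credits)
FROM students
GROUP BY major

Result:
  Chemistry: min=44, max=44
  Economics: min=30, max=122
  English: min=34, max=125
  History: min=71, max=101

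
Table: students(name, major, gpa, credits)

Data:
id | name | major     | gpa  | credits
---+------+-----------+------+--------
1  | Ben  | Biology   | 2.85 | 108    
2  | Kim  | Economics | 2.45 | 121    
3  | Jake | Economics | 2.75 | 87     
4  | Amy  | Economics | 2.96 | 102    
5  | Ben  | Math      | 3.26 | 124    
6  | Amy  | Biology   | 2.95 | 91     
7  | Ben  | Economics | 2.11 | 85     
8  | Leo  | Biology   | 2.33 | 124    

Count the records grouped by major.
SELECT major, COUNT(*) as count
FROM students
GROUP BY major

Result:
  Biology: 3
  Economics: 4
  Math: 1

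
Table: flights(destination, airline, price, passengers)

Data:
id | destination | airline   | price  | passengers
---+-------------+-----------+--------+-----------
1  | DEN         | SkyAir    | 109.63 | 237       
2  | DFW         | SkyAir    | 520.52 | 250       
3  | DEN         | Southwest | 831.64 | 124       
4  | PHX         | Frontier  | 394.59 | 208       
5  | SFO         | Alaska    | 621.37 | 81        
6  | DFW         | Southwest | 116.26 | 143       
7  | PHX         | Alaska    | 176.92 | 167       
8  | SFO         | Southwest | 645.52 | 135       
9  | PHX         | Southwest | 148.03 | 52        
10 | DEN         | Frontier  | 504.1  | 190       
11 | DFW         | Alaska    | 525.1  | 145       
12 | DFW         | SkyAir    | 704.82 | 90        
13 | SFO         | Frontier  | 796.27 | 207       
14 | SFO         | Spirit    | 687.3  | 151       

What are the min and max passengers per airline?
SELECT airline, MIN(passengers), MAX(passengers)
FROM flights
GROUP BY airline

Result:
  Alaska: min=81, max=167
  Frontier: min=190, max=208
  SkyAir: min=90, max=250
  Southwest: min=52, max=143
  Spirit: min=151, max=151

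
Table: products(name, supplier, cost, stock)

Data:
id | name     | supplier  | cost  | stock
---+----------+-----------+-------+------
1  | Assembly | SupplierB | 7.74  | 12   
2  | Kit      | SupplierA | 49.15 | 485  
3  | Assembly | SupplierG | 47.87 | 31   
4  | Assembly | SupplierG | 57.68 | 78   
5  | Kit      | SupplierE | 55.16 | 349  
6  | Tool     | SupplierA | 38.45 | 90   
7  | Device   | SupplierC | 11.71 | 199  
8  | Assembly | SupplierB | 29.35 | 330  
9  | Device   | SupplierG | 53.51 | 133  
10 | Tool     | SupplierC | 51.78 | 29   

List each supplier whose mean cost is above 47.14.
SELECT supplier, AVG(cost)
FROM products
GROUP BY supplier
HAVING AVG(cost) > 47.14

Result:
  SupplierE: avg=55.16
  SupplierG: avg=53.02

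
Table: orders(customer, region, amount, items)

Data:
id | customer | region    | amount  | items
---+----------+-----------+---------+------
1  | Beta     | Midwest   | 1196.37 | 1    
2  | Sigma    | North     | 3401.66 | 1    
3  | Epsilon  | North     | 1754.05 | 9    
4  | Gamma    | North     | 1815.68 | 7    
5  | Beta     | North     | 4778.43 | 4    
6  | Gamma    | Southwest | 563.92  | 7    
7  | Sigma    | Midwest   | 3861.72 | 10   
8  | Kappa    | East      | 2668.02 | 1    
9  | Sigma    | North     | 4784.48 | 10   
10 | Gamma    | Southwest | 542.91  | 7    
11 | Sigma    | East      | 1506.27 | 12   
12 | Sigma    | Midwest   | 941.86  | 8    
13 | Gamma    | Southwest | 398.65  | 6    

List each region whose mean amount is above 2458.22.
SELECT region, AVG(amount)
FROM orders
GROUP BY region
HAVING AVG(amount) > 2458.22

Result:
  North: avg=3306.86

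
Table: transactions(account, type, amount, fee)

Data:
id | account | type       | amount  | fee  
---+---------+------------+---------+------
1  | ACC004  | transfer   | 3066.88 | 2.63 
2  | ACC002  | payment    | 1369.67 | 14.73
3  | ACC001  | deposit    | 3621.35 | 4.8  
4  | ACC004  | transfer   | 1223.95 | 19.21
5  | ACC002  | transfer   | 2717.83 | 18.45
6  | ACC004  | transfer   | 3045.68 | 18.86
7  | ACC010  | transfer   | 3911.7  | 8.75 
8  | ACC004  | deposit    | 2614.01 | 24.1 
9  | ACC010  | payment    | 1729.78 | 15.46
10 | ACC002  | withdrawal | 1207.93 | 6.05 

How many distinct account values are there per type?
SELECT type, COUNT(DISTINCT account)
FROM transactions
GROUP BY type

Result:
  deposit: 2 distinct
  payment: 2 distinct
  transfer: 3 distinct
  withdrawal: 1 distinct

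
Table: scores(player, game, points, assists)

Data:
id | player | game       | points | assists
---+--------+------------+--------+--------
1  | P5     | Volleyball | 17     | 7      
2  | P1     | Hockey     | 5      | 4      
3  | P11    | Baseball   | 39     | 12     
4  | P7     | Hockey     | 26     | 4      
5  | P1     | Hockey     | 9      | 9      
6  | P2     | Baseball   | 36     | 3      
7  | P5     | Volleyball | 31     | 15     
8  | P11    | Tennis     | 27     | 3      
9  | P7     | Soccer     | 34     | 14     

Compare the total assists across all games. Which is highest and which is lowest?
SELECT game, SUM(assists)
FROM scores
GROUP BY game
ORDER BY SUM(assists)

All groups:
  Tennis: 3
  Soccer: 14
  Baseball: 15
  Hockey: 17
  Volleyball: 22

Highest: Volleyball (22)
Lowest: Tennis (3)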